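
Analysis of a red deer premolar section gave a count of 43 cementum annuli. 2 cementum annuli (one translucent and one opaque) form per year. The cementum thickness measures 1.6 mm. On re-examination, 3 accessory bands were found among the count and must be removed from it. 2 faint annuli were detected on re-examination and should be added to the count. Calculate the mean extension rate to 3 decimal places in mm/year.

Correcting the raw count gives 43 − 3 + 2 = 42 true cementum annuli.
Dividing by 2 cementum annuli per year: 42 / 2 = 21 years.
Extension rate ≈ 1.6 / 21 = 0.076 mm/year.

0.076 mm/year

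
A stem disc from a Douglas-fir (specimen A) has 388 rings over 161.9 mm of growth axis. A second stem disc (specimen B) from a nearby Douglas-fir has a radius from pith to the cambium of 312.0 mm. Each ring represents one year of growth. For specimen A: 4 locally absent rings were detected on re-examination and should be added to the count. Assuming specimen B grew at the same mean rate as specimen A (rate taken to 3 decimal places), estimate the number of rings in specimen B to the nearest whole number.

755 rings

Specimen A: after corrections the count is 388 + 4 = 392 rings.
A: 161.9 mm over 392 years gives 161.9 / 392 ≈ 0.413 mm/yr.
For B, 312.0 / 0.413 = 755.45 years ≈ 755 rings.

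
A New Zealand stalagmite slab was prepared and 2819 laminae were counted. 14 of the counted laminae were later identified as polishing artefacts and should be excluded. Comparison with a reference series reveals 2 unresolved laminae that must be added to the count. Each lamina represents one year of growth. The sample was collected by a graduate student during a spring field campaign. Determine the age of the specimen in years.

2807 years

True lamina count = 2819 − 14 + 2 = 2807.
One lamina per year makes the duration 2807 years.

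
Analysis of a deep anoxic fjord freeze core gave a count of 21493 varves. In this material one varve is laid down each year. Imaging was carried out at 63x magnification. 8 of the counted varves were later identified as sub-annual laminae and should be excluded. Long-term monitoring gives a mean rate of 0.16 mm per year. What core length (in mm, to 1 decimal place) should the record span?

Correcting the raw count gives 21493 − 8 = 21485 true varves.
Length ≈ 0.16 × 21485 = 3437.6 mm.

3437.6 mm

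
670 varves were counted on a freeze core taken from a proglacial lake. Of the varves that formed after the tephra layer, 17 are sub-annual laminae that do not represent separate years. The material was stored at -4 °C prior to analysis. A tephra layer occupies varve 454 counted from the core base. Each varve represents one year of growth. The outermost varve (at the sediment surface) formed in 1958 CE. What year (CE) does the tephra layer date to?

1759 CE

The tephra layer sits at varve 454 from the core base, so 670 − 454 = 216 varves formed after it.
Removing the 17 false varves leaves 216 − 17 = 199 true varves beyond the tephra layer.
The varve at the sediment surface is 1958 CE, so the tephra layer dates to 1958 − 199 = 1759 CE.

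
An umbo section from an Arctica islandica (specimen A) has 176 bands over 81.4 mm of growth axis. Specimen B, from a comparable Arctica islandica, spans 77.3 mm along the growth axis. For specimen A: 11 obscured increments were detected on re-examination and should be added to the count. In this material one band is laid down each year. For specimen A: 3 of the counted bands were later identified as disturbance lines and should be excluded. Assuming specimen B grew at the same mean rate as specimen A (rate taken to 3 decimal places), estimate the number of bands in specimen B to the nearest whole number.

175 bands

Specimen A: true band count = 176 − 3 + 11 = 184.
A: 81.4 mm over 184 years gives 81.4 / 184 ≈ 0.442 mm/year.
Specimen B: 77.3 mm / 0.442 mm per year = 174.89 years ≈ 175 bands.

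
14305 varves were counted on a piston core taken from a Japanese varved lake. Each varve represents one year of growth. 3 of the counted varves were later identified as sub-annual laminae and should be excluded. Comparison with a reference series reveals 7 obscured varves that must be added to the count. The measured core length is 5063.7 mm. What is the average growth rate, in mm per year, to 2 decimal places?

Correcting the raw count gives 14305 − 3 + 7 = 14309 true varves.
Mean rate = 5063.7 mm / 14309 years ≈ 0.35 mm per year.

0.35 mm per year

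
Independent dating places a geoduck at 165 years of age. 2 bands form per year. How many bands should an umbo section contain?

165 years at 2 bands per year gives 165 × 2 = 330 bands.
So 330 bands should be present.

330 bands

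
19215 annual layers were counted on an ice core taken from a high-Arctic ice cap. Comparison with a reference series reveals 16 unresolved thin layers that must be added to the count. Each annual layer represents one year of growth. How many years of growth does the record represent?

After corrections the count is 19215 + 16 = 19231 annual layers.
At one annual layer per year, that is 19231 years.

19231 years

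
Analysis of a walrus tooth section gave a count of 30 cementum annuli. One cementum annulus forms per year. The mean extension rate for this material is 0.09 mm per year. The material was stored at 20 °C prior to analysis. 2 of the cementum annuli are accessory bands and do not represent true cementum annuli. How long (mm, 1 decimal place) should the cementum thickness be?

After corrections the count is 30 − 2 = 28 cementum annuli.
Length ≈ 0.09 × 28 = 2.5 mm.

2.5 mm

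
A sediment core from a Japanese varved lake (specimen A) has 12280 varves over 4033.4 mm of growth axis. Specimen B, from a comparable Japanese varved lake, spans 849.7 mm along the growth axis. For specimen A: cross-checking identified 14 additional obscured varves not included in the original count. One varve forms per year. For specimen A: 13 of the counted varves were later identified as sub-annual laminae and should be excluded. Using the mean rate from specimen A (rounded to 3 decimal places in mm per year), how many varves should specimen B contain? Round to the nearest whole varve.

2591 varves

Specimen A: true varve count = 12280 − 13 + 14 = 12281.
A: Extension rate ≈ 4033.4 / 12281 = 0.328 mm/yr.
B spans 849.7 / 0.328 = 2590.55 years ≈ 2591 varves.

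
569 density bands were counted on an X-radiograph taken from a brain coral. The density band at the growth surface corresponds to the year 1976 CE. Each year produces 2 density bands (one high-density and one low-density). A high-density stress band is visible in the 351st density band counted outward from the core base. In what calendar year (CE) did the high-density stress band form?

569 − 351 = 218 density bands lie beyond the high-density stress band toward the growth surface.
Dividing by 2 density bands per year: 218 / 2 = 109 years.
The density band at the growth surface is 1976 CE, so the high-density stress band dates to 1976 − 109 = 1867 CE.

1867 CE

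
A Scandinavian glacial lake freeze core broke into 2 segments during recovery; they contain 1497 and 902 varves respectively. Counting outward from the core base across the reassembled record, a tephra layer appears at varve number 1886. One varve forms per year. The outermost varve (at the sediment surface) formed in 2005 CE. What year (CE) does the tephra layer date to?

1492 CE

Total varves = 1497 + 902 = 2399.
Between varve 1886 and the sediment surface there are 2399 − 1886 = 513 varves.
Counting back 513 years from 2005 CE places the tephra layer in 2005 − 513 = 1492 CE.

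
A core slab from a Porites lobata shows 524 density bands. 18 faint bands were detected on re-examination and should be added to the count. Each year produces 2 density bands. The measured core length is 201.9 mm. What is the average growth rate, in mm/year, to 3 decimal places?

0.745 mm/year

Correcting the raw count gives 524 + 18 = 542 true density bands.
542 density bands at 2 per year is 542 / 2 = 271 years.
201.9 mm over 271 years gives 201.9 / 271 ≈ 0.745 mm/year.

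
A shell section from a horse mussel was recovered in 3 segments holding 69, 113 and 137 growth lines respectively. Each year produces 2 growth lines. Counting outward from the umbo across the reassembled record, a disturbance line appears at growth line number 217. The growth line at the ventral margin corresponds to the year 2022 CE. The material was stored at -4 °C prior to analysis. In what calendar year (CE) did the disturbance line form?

Total growth lines = 69 + 113 + 137 = 319.
319 − 217 = 102 growth lines lie beyond the disturbance line toward the ventral margin.
With 2 growth lines per year, 102 / 2 = 51 years.
2022 − 51 = 1971 CE.

1971 CE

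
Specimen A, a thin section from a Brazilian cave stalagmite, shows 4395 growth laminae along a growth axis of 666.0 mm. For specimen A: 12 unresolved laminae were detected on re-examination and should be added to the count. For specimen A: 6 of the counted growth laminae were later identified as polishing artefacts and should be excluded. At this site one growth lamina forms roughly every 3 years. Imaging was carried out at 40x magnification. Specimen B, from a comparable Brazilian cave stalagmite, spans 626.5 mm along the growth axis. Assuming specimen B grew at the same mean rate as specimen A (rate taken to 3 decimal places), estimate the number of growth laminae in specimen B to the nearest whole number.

4177 growth laminae

Specimen A: adjusted count: 4395 − 6 + 12 = 4401 growth laminae.
Specimen A: at 3 years per growth lamina, 4401 × 3 = 13203 years.
A: 666.0 mm over 13203 years gives 666.0 / 13203 ≈ 0.050 mm/yr.
B spans 626.5 / 0.050 = 12530.00 years; at 3 years per growth lamina that is 12530.00 / 3 ≈ 4177 growth laminae.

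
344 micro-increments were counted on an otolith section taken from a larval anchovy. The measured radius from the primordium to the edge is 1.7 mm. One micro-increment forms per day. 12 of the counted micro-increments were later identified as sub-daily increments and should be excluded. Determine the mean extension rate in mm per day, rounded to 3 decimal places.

0.005 mm per day

Correcting the raw count gives 344 − 12 = 332 true micro-increments.
Extension rate ≈ 1.7 / 332 = 0.005 mm per day.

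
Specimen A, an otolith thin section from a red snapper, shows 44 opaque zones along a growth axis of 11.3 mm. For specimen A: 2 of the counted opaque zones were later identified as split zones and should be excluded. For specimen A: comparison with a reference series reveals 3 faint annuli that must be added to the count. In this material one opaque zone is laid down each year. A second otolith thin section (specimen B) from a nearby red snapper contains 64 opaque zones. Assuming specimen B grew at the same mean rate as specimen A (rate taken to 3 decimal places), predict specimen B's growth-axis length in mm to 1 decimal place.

16.1 mm

Specimen A: true opaque zone count = 44 − 2 + 3 = 45.
A: Mean rate = 11.3 mm / 45 years ≈ 0.251 mm/year.
Length of B = 0.251 × 64 = 16.1 mm.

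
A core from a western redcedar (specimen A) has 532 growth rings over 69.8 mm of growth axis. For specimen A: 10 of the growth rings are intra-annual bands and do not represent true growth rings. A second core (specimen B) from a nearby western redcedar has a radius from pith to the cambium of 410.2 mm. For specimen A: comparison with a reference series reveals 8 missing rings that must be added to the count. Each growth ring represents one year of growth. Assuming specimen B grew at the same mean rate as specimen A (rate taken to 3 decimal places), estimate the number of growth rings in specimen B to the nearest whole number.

Specimen A: true growth ring count = 532 − 10 + 8 = 530.
A: 69.8 mm over 530 years gives 69.8 / 530 ≈ 0.132 mm/year.
B spans 410.2 / 0.132 = 3107.58 years ≈ 3108 growth rings.

3108 growth rings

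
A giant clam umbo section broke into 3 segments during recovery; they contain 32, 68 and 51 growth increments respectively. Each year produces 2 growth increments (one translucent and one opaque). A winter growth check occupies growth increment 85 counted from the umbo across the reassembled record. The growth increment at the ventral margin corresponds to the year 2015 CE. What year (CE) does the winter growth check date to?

1982 CE

Total growth increments = 32 + 68 + 51 = 151.
The winter growth check sits at growth increment 85 from the umbo, so 151 − 85 = 66 growth increments formed after it.
With 2 growth increments per year, 66 / 2 = 33 years.
Counting back 33 years from 2015 CE places the winter growth check in 2015 − 33 = 1982 CE.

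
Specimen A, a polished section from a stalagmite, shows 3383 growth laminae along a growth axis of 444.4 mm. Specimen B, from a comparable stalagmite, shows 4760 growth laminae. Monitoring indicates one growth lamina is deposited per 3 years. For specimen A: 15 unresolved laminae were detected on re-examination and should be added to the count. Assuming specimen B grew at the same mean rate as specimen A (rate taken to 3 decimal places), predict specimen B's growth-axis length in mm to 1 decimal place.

Specimen A: true growth lamina count = 3383 + 15 = 3398.
Specimen A: at 3 years per growth lamina, 3398 × 3 = 10194 years.
A: Mean rate = 444.4 mm / 10194 years ≈ 0.044 mm/year.
Specimen B: 4760 growth laminae at 3 years each span 4760 × 3 = 14280 years. B's length ≈ 0.044 × 14280 = 628.3 mm.

628.3 mm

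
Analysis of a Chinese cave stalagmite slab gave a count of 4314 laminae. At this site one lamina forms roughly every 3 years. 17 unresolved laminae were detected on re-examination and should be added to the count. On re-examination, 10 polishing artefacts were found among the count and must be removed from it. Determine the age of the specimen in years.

True lamina count = 4314 − 10 + 17 = 4321.
4321 laminae at 3 years each span 4321 × 3 = 12963 years.

12963 years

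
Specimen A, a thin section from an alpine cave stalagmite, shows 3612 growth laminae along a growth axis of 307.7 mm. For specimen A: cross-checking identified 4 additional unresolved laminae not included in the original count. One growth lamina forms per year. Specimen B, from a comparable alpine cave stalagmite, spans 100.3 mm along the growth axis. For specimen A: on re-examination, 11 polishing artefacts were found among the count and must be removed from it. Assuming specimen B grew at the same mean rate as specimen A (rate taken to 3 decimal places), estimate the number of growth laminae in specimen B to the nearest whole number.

Specimen A: after corrections the count is 3612 − 11 + 4 = 3605 growth laminae.
A: Mean rate = 307.7 mm / 3605 years ≈ 0.085 mm/year.
B spans 100.3 / 0.085 = 1180.00 years ≈ 1180 growth laminae.

1180 growth laminae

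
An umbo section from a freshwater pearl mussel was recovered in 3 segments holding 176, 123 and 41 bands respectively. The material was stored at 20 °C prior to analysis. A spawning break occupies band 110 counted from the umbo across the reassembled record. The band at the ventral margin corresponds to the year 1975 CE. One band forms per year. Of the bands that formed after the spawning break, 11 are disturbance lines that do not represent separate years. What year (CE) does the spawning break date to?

Total bands = 176 + 123 + 41 = 340.
340 − 110 = 230 bands lie beyond the spawning break toward the ventral margin.
Removing the 11 false bands leaves 230 − 11 = 219 true bands beyond the spawning break.
The band at the ventral margin is 1975 CE, so the spawning break dates to 1975 − 219 = 1756 CE.

1756 CE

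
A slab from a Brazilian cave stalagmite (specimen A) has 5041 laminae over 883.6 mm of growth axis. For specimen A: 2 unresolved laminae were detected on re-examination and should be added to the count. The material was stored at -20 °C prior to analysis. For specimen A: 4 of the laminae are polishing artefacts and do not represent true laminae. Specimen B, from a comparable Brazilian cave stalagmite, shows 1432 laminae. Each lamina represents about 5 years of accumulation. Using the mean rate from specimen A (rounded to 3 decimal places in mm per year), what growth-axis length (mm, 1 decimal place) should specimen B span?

250.6 mm

Specimen A: true lamina count = 5041 − 4 + 2 = 5039.
Specimen A: multiplying by 5 years per lamina: 5039 × 5 = 25195 years.
A: Extension rate ≈ 883.6 / 25195 = 0.035 mm/yr.
Specimen B: 1432 laminae at 5 years each span 1432 × 5 = 7160 years. Length of B = 0.035 × 7160 = 250.6 mm.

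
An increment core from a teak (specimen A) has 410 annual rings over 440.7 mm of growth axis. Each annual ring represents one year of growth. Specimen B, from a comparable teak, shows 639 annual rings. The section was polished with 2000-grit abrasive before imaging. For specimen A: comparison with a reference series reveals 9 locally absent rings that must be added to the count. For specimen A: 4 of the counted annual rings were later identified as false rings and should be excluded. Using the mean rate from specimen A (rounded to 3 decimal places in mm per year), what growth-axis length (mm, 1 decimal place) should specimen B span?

678.6 mm

Specimen A: correcting the raw count gives 410 − 4 + 9 = 415 true annual rings.
A: Extension rate ≈ 440.7 / 415 = 1.062 mm/yr.
B's length ≈ 1.062 × 639 = 678.6 mm.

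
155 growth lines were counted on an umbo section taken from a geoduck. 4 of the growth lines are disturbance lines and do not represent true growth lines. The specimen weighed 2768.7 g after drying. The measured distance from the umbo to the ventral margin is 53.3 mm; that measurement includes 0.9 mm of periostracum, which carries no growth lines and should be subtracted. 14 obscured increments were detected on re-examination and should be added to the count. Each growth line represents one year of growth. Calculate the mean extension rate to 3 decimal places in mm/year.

0.318 mm/year

Correcting the raw count gives 155 − 4 + 14 = 165 true growth lines.
The growth record spans 53.3 − 0.9 = 52.4 mm.
Extension rate ≈ 52.4 / 165 = 0.318 mm/year.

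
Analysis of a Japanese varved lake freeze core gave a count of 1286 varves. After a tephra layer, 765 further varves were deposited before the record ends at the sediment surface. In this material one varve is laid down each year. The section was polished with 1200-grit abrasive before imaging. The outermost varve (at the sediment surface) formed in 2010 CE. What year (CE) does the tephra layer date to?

1245 CE

There are 765 varves younger than the tephra layer.
Counting back 765 years from 2010 CE places the tephra layer in 2010 − 765 = 1245 CE.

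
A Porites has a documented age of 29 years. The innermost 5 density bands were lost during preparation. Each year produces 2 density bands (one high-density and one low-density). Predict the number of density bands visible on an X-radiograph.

53 density bands

With 2 density bands per year, 29 years would produce 29 × 2 = 58 density bands.
58 − 5 missed = 53 density bands expected in the prepared section.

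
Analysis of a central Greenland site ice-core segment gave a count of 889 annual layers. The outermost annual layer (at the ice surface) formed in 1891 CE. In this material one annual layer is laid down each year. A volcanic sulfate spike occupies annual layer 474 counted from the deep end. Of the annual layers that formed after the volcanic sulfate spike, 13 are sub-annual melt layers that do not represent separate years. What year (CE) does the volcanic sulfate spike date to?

1489 CE

889 − 474 = 415 annual layers lie beyond the volcanic sulfate spike toward the ice surface.
415 − 13 false = 402 true annual layers after the volcanic sulfate spike.
1891 − 402 = 1489 CE.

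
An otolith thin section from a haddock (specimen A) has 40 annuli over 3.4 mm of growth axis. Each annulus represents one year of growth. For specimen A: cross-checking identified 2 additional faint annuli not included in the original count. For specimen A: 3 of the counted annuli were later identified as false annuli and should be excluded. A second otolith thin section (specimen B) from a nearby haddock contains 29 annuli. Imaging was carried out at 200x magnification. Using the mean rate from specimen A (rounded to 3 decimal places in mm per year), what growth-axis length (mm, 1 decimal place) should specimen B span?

Specimen A: after corrections the count is 40 − 3 + 2 = 39 annuli.
A: Extension rate ≈ 3.4 / 39 = 0.087 mm/yr.
Length of B = 0.087 × 29 = 2.5 mm.

2.5 mm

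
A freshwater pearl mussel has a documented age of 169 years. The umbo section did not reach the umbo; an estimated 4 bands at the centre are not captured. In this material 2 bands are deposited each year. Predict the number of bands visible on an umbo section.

Expected bands: 169 × 2 = 338.
338 − 4 missed = 334 bands expected in the prepared section.

334 bands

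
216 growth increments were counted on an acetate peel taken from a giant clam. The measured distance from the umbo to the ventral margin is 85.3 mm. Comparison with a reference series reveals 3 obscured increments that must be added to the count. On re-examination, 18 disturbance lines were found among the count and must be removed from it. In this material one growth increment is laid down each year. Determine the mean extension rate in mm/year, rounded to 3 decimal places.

0.424 mm/year

After corrections the count is 216 − 18 + 3 = 201 growth increments.
Extension rate ≈ 85.3 / 201 = 0.424 mm/year.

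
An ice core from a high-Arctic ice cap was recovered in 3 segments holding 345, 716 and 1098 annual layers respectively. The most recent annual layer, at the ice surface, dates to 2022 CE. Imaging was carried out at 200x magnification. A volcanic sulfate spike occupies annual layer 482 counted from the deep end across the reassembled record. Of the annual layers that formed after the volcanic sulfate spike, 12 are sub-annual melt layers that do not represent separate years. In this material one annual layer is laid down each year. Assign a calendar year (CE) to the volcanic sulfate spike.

357 CE

Total annual layers = 345 + 716 + 1098 = 2159.
The volcanic sulfate spike sits at annual layer 482 from the deep end, so 2159 − 482 = 1677 annual layers formed after it.
Excluding 12 false annual layers: 1677 − 12 = 1665.
The annual layer at the ice surface is 2022 CE, so the volcanic sulfate spike dates to 2022 − 1665 = 357 CE.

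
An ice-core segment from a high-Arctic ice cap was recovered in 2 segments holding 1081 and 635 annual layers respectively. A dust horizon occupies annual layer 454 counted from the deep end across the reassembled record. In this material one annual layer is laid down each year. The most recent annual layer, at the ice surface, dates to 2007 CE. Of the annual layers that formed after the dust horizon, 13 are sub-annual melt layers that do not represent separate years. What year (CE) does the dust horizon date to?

758 CE

Total annual layers = 1081 + 635 = 1716.
The dust horizon sits at annual layer 454 from the deep end, so 1716 − 454 = 1262 annual layers formed after it.
Excluding 13 false annual layers: 1262 − 13 = 1249.
Counting back 1249 years from 2007 CE places the dust horizon in 2007 − 1249 = 758 CE.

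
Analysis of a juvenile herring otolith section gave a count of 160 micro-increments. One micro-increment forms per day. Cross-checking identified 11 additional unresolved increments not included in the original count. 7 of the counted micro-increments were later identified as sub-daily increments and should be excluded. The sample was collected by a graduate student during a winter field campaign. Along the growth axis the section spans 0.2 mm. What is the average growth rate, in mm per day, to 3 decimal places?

0.001 mm per day

Adjusted count: 160 − 7 + 11 = 164 micro-increments.
Mean rate = 0.2 mm / 164 days ≈ 0.001 mm per day.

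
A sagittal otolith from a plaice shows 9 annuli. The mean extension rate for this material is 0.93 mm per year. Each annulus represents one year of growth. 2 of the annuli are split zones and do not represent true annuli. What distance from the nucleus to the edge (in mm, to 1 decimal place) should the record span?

After corrections the count is 9 − 2 = 7 annuli.
7 years at 0.93 mm/year gives 0.93 × 7 = 6.5 mm.

6.5 mm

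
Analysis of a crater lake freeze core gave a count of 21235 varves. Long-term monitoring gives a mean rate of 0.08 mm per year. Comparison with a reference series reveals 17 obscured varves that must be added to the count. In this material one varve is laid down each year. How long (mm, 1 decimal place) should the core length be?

1700.2 mm

Adjusted count: 21235 + 17 = 21252 varves.
Length ≈ 0.08 × 21252 = 1700.2 mm.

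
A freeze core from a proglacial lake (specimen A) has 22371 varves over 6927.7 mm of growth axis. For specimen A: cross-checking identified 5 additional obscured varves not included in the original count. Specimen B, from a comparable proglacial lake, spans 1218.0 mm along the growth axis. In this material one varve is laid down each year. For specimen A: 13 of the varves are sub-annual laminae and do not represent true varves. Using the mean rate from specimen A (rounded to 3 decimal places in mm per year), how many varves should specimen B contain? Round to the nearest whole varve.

3929 varves

Specimen A: true varve count = 22371 − 13 + 5 = 22363.
A: Extension rate ≈ 6927.7 / 22363 = 0.310 mm/yr.
For B, 1218.0 / 0.310 = 3929.03 years ≈ 3929 varves.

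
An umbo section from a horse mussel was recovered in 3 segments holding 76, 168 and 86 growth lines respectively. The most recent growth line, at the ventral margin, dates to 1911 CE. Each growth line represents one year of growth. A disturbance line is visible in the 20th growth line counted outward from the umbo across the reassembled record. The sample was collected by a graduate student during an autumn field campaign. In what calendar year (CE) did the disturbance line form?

Total growth lines = 76 + 168 + 86 = 330.
Between growth line 20 and the ventral margin there are 330 − 20 = 310 growth lines.
Counting back 310 years from 1911 CE places the disturbance line in 1911 − 310 = 1601 CE.

1601 CE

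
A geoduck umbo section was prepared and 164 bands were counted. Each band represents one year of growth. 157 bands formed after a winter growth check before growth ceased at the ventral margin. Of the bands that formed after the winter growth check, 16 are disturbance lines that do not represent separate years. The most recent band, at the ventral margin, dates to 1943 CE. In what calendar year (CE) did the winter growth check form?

There are 157 bands younger than the winter growth check.
Removing the 16 false bands leaves 157 − 16 = 141 true bands beyond the winter growth check.
The band at the ventral margin is 1943 CE, so the winter growth check dates to 1943 − 141 = 1802 CE.

1802 CE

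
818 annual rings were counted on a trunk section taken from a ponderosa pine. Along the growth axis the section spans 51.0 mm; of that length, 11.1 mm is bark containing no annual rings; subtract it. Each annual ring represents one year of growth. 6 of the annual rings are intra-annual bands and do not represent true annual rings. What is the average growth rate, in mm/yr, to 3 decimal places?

After corrections the count is 818 − 6 = 812 annual rings.
The growth record spans 51.0 − 11.1 = 39.9 mm.
Mean rate = 39.9 mm / 812 years ≈ 0.049 mm/yr.

0.049 mm/yr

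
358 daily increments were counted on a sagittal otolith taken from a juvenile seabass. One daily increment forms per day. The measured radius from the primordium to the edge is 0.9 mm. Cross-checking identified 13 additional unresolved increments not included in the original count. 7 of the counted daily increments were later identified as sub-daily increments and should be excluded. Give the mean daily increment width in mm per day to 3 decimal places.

0.002 mm per day

Correcting the raw count gives 358 − 7 + 13 = 364 true daily increments.
Mean rate = 0.9 mm / 364 days ≈ 0.002 mm per day.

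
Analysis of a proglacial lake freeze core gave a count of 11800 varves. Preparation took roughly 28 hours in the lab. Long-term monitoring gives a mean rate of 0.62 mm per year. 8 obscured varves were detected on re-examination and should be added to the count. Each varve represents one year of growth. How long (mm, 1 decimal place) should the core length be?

7321.0 mm

Correcting the raw count gives 11800 + 8 = 11808 true varves.
Predicted length = 0.62 mm/year × 11808 years = 7321.0 mm.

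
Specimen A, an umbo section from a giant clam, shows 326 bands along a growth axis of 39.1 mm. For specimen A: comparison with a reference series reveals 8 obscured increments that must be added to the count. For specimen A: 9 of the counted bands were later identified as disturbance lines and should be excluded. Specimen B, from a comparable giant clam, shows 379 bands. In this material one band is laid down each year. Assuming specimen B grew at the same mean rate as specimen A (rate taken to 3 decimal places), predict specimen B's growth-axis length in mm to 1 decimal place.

45.5 mm

Specimen A: correcting the raw count gives 326 − 9 + 8 = 325 true bands.
A: 39.1 mm over 325 years gives 39.1 / 325 ≈ 0.120 mm/yr.
Length of B = 0.120 × 379 = 45.5 mm.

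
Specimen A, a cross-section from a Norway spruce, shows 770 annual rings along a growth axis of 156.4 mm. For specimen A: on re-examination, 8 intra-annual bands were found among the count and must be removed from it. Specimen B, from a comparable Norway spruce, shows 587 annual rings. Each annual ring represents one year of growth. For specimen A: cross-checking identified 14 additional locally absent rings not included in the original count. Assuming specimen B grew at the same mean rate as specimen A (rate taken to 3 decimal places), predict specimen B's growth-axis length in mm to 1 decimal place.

Specimen A: adjusted count: 770 − 8 + 14 = 776 annual rings.
A: Mean rate = 156.4 mm / 776 years ≈ 0.202 mm/year.
Length of B = 0.202 × 587 = 118.6 mm.

118.6 mm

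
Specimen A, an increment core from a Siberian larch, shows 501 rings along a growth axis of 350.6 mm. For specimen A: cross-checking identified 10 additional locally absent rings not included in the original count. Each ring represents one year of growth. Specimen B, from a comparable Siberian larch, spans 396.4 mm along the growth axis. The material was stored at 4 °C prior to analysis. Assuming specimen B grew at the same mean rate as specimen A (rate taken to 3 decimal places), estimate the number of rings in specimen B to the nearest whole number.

578 rings

Specimen A: adjusted count: 501 + 10 = 511 rings.
A: Extension rate ≈ 350.6 / 511 = 0.686 mm/yr.
Specimen B: 396.4 mm / 0.686 mm per year = 577.84 years ≈ 578 rings.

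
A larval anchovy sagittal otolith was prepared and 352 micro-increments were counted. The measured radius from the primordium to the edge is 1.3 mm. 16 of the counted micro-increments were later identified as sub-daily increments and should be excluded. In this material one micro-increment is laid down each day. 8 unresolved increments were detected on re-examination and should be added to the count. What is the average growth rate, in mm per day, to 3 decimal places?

Correcting the raw count gives 352 − 16 + 8 = 344 true micro-increments.
Mean rate = 1.3 mm / 344 days ≈ 0.004 mm per day.

0.004 mm per day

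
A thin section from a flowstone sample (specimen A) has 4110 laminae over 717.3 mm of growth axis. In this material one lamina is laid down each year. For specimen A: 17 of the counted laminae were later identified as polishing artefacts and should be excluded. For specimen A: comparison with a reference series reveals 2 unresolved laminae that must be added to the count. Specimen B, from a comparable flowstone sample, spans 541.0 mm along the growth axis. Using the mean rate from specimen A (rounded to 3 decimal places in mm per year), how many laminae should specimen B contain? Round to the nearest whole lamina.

3091 laminae

Specimen A: adjusted count: 4110 − 17 + 2 = 4095 laminae.
A: Extension rate ≈ 717.3 / 4095 = 0.175 mm per year.
Specimen B: 541.0 mm / 0.175 mm per year = 3091.43 years ≈ 3091 laminae.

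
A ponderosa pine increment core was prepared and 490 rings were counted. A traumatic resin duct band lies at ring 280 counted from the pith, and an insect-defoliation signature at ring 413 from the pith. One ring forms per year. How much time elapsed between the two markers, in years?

The two markers are separated by 413 − 280 = 133 rings.
That is 133 years at one ring per year.

133 yr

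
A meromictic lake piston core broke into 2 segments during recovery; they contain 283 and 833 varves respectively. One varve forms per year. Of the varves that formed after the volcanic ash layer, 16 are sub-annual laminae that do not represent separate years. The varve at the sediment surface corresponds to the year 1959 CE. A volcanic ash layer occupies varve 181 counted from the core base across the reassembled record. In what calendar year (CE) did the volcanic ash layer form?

1040 CE

Total varves = 283 + 833 = 1116.
1116 − 181 = 935 varves lie beyond the volcanic ash layer toward the sediment surface.
Removing the 16 false varves leaves 935 − 16 = 919 true varves beyond the volcanic ash layer.
The varve at the sediment surface is 1959 CE, so the volcanic ash layer dates to 1959 − 919 = 1040 CE.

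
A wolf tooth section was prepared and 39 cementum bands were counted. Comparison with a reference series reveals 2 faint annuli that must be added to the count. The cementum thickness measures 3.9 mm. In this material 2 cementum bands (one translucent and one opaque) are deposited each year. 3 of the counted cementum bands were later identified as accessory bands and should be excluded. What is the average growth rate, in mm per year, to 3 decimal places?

True cementum band count = 39 − 3 + 2 = 38.
38 cementum bands at 2 per year is 38 / 2 = 19 years.
3.9 mm over 19 years gives 3.9 / 19 ≈ 0.205 mm per year.

0.205 mm per year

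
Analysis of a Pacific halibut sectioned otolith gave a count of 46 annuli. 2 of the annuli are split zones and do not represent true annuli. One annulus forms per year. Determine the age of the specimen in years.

44 years

Adjusted count: 46 − 2 = 44 annuli.
One annulus per year makes the duration 44 years.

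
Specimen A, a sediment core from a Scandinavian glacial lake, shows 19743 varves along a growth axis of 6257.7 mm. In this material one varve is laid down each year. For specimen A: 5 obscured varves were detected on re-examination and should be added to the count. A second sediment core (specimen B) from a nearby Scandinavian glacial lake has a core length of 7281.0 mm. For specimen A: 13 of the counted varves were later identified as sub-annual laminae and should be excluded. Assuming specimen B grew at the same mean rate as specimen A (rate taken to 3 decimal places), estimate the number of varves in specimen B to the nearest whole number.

22968 varves

Specimen A: after corrections the count is 19743 − 13 + 5 = 19735 varves.
A: Extension rate ≈ 6257.7 / 19735 = 0.317 mm/yr.
Specimen B: 7281.0 mm / 0.317 mm per year = 22968.45 years ≈ 22968 varves.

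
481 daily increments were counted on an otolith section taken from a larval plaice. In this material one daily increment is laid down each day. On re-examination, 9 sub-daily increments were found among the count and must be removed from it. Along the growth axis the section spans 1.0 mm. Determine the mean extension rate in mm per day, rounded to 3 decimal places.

After corrections the count is 481 − 9 = 472 daily increments.
Mean rate = 1.0 mm / 472 days ≈ 0.002 mm per day.

0.002 mm per day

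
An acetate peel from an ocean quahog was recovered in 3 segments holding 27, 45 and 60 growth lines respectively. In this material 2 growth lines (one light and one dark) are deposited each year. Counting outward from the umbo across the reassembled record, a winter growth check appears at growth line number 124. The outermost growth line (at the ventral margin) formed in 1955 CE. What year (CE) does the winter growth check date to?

1951 CE

Total growth lines = 27 + 45 + 60 = 132.
132 − 124 = 8 growth lines lie beyond the winter growth check toward the ventral margin.
Dividing by 2 growth lines per year: 8 / 2 = 4 years.
1955 − 4 = 1951 CE.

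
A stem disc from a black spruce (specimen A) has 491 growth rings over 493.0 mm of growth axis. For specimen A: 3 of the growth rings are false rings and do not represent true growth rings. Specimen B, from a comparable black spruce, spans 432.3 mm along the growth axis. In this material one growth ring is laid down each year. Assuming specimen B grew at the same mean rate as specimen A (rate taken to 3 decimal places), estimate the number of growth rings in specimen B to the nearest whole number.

Specimen A: adjusted count: 491 − 3 = 488 growth rings.
A: Mean rate = 493.0 mm / 488 years ≈ 1.010 mm/year.
B spans 432.3 / 1.010 = 428.02 years ≈ 428 growth rings.

428 growth rings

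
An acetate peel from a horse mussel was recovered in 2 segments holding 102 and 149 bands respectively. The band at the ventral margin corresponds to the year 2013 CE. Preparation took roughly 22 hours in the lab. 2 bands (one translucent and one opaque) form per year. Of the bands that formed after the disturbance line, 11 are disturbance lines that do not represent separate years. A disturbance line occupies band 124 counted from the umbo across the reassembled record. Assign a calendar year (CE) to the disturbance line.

1955 CE

Total bands = 102 + 149 = 251.
The disturbance line sits at band 124 from the umbo, so 251 − 124 = 127 bands formed after it.
Removing the 11 false bands leaves 127 − 11 = 116 true bands beyond the disturbance line.
Dividing by 2 bands per year: 116 / 2 = 58 years.
Counting back 58 years from 2013 CE places the disturbance line in 2013 − 58 = 1955 CE.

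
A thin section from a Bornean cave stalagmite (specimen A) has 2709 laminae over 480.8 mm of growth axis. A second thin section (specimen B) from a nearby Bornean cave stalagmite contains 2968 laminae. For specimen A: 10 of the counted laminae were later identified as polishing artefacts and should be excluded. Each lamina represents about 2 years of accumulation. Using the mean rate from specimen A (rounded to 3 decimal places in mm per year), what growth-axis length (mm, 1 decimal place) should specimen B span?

528.3 mm

Specimen A: true lamina count = 2709 − 10 = 2699.
Specimen A: multiplying by 2 years per lamina: 2699 × 2 = 5398 years.
A: Extension rate ≈ 480.8 / 5398 = 0.089 mm/year.
Specimen B: at 2 years per lamina, 2968 × 2 = 5936 years. For B, 0.089 mm/year × 5936 years = 528.3 mm.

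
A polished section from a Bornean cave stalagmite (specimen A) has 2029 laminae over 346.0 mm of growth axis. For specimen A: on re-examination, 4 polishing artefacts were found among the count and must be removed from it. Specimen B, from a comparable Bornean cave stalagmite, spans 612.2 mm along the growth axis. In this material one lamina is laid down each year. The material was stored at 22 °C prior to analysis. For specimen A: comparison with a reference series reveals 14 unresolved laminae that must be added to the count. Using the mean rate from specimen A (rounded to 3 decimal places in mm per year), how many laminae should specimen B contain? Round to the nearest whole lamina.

3601 laminae

Specimen A: adjusted count: 2029 − 4 + 14 = 2039 laminae.
A: Mean rate = 346.0 mm / 2039 years ≈ 0.170 mm/year.
B spans 612.2 / 0.170 = 3601.18 years ≈ 3601 laminae.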